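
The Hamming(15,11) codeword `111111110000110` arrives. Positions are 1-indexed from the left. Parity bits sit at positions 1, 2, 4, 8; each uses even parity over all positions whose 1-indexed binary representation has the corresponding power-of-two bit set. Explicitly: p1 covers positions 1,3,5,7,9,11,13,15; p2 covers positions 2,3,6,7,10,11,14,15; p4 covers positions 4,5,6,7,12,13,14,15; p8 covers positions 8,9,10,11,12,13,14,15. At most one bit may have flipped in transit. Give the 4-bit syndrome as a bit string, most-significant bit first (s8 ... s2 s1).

1011

s1: b1⊕b3⊕b5⊕b7⊕b9⊕b11⊕b13⊕b15 = 1⊕1⊕1⊕1⊕0⊕0⊕1⊕0 = 1
s2: b2⊕b3⊕b6⊕b7⊕b10⊕b11⊕b14⊕b15 = 1⊕1⊕1⊕1⊕0⊕0⊕1⊕0 = 1
s4: b4⊕b5⊕b6⊕b7⊕b12⊕b13⊕b14⊕b15 = 1⊕1⊕1⊕1⊕0⊕1⊕1⊕0 = 0
s8: b8⊕b9⊕b10⊕b11⊕b12⊕b13⊕b14⊕b15 = 1⊕0⊕0⊕0⊕0⊕1⊕1⊕0 = 1
Syndrome (s8...s1) = 1011 → position 11.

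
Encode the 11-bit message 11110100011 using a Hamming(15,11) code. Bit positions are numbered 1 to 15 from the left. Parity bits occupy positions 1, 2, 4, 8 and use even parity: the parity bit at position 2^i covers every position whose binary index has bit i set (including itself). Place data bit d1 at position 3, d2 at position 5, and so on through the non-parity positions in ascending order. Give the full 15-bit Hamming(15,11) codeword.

001111110100011

Place data bits at non-power-of-two positions: b3=1, b5=1, b6=1, b7=1, b9=0, b10=1, b11=0, b12=0, b13=0, b14=1, b15=1.
p1 = XOR of data positions {3,5,7,9,11,13,15} = 1⊕1⊕1⊕0⊕0⊕0⊕1 = 0
p2 = XOR of data positions {3,6,7,10,11,14,15} = 1⊕1⊕1⊕1⊕0⊕1⊕1 = 0
p4 = XOR of data positions {5,6,7,12,13,14,15} = 1⊕1⊕1⊕0⊕0⊕1⊕1 = 1
p8 = XOR of data positions {9,10,11,12,13,14,15} = 0⊕1⊕0⊕0⊕0⊕1⊕1 = 1
Codeword b1..b15 = 001111110100011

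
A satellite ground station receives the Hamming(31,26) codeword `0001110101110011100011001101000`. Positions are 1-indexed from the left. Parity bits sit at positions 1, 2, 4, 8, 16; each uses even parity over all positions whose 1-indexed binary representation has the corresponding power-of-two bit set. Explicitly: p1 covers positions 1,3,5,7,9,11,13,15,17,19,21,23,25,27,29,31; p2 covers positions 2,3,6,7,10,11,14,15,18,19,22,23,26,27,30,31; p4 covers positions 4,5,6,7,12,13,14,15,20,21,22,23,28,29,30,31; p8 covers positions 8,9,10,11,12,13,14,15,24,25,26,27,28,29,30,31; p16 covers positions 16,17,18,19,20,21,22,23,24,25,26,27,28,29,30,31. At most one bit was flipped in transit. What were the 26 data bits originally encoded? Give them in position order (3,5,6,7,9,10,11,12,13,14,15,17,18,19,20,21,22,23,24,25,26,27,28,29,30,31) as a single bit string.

s1: b1⊕b3⊕b5⊕b7⊕b9⊕b11⊕b13⊕b15⊕b17⊕b19⊕b21⊕b23⊕b25⊕b27⊕b29⊕b31 = 0⊕0⊕1⊕0⊕0⊕1⊕0⊕1⊕1⊕0⊕1⊕0⊕1⊕0⊕0⊕0 = 0
s2: b2⊕b3⊕b6⊕b7⊕b10⊕b11⊕b14⊕b15⊕b18⊕b19⊕b22⊕b23⊕b26⊕b27⊕b30⊕b31 = 0⊕0⊕1⊕0⊕1⊕1⊕0⊕1⊕0⊕0⊕1⊕0⊕1⊕0⊕0⊕0 = 0
s4: b4⊕b5⊕b6⊕b7⊕b12⊕b13⊕b14⊕b15⊕b20⊕b21⊕b22⊕b23⊕b28⊕b29⊕b30⊕b31 = 1⊕1⊕1⊕0⊕1⊕0⊕0⊕1⊕0⊕1⊕1⊕0⊕1⊕0⊕0⊕0 = 0
s8: b8⊕b9⊕b10⊕b11⊕b12⊕b13⊕b14⊕b15⊕b24⊕b25⊕b26⊕b27⊕b28⊕b29⊕b30⊕b31 = 1⊕0⊕1⊕1⊕1⊕0⊕0⊕1⊕0⊕1⊕1⊕0⊕1⊕0⊕0⊕0 = 0
s16: b16⊕b17⊕b18⊕b19⊕b20⊕b21⊕b22⊕b23⊕b24⊕b25⊕b26⊕b27⊕b28⊕b29⊕b30⊕b31 = 1⊕1⊕0⊕0⊕0⊕1⊕1⊕0⊕0⊕1⊕1⊕0⊕1⊕0⊕0⊕0 = 1
Syndrome (s16...s1) = 10000 → position 16.
Flip bit 16: corrected codeword = 0001110101110010100011001101000
Data bits at positions 3,5,6,7,9,10,11,12,13,14,15,17,18,19,20,21,22,23,24,25,26,27,28,29,30,31: 01100111001100011001101000

01100111001100011001101000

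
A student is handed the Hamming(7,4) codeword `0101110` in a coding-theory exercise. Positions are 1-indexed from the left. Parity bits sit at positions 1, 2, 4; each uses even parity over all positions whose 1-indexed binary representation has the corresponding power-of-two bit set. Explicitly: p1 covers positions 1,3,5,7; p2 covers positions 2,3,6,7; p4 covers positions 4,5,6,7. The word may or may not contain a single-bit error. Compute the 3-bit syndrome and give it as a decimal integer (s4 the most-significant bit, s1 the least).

5

s1: b1⊕b3⊕b5⊕b7 = 0⊕0⊕1⊕0 = 1
s2: b2⊕b3⊕b6⊕b7 = 1⊕0⊕1⊕0 = 0
s4: b4⊕b5⊕b6⊕b7 = 1⊕1⊕1⊕0 = 1
Syndrome (s4...s1) = 101 → position 5.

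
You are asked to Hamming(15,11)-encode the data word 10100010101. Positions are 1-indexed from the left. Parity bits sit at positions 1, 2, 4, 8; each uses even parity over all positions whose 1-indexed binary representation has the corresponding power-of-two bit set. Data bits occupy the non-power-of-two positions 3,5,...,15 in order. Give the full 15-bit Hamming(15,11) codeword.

Place data bits at non-power-of-two positions: b3=1, b5=0, b6=1, b7=0, b9=0, b10=0, b11=1, b12=0, b13=1, b14=0, b15=1.
p1 = XOR of data positions {3,5,7,9,11,13,15} = 1⊕0⊕0⊕0⊕1⊕1⊕1 = 0
p2 = XOR of data positions {3,6,7,10,11,14,15} = 1⊕1⊕0⊕0⊕1⊕0⊕1 = 0
p4 = XOR of data positions {5,6,7,12,13,14,15} = 0⊕1⊕0⊕0⊕1⊕0⊕1 = 1
p8 = XOR of data positions {9,10,11,12,13,14,15} = 0⊕0⊕1⊕0⊕1⊕0⊕1 = 1
Codeword b1..b15 = 001101010010101

001101010010101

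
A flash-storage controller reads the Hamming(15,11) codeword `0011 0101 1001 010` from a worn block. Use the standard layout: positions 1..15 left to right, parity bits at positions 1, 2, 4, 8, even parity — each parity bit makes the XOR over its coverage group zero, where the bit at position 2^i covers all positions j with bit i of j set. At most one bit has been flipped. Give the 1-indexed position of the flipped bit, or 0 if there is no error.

s1: b1⊕b3⊕b5⊕b7⊕b9⊕b11⊕b13⊕b15 = 0⊕1⊕0⊕0⊕1⊕0⊕0⊕0 = 0
s2: b2⊕b3⊕b6⊕b7⊕b10⊕b11⊕b14⊕b15 = 0⊕1⊕1⊕0⊕0⊕0⊕1⊕0 = 1
s4: b4⊕b5⊕b6⊕b7⊕b12⊕b13⊕b14⊕b15 = 1⊕0⊕1⊕0⊕1⊕0⊕1⊕0 = 0
s8: b8⊕b9⊕b10⊕b11⊕b12⊕b13⊕b14⊕b15 = 1⊕1⊕0⊕0⊕1⊕0⊕1⊕0 = 0
Syndrome (s8...s1) = 0010 → position 2.

2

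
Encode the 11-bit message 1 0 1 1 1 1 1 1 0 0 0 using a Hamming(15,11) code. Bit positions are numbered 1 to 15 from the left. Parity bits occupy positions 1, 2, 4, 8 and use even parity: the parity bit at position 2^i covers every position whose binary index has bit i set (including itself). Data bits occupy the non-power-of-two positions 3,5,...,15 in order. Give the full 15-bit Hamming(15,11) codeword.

Place data bits at non-power-of-two positions: b3=1, b5=0, b6=1, b7=1, b9=1, b10=1, b11=1, b12=1, b13=0, b14=0, b15=0.
p1 = XOR of data positions {3,5,7,9,11,13,15} = 1⊕0⊕1⊕1⊕1⊕0⊕0 = 0
p2 = XOR of data positions {3,6,7,10,11,14,15} = 1⊕1⊕1⊕1⊕1⊕0⊕0 = 1
p4 = XOR of data positions {5,6,7,12,13,14,15} = 0⊕1⊕1⊕1⊕0⊕0⊕0 = 1
p8 = XOR of data positions {9,10,11,12,13,14,15} = 1⊕1⊕1⊕1⊕0⊕0⊕0 = 0
Codeword b1..b15 = 011101101111000

011101101111000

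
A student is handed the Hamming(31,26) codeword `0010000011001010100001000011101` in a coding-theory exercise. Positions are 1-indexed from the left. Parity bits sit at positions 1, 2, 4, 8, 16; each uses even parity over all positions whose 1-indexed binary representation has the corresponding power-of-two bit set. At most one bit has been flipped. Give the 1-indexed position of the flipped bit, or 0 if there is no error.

s1: b1⊕b3⊕b5⊕b7⊕b9⊕b11⊕b13⊕b15⊕b17⊕b19⊕b21⊕b23⊕b25⊕b27⊕b29⊕b31 = 0⊕1⊕0⊕0⊕1⊕0⊕1⊕1⊕1⊕0⊕0⊕0⊕0⊕1⊕1⊕1 = 0
s2: b2⊕b3⊕b6⊕b7⊕b10⊕b11⊕b14⊕b15⊕b18⊕b19⊕b22⊕b23⊕b26⊕b27⊕b30⊕b31 = 0⊕1⊕0⊕0⊕1⊕0⊕0⊕1⊕0⊕0⊕1⊕0⊕0⊕1⊕0⊕1 = 0
s4: b4⊕b5⊕b6⊕b7⊕b12⊕b13⊕b14⊕b15⊕b20⊕b21⊕b22⊕b23⊕b28⊕b29⊕b30⊕b31 = 0⊕0⊕0⊕0⊕0⊕1⊕0⊕1⊕0⊕0⊕1⊕0⊕1⊕1⊕0⊕1 = 0
s8: b8⊕b9⊕b10⊕b11⊕b12⊕b13⊕b14⊕b15⊕b24⊕b25⊕b26⊕b27⊕b28⊕b29⊕b30⊕b31 = 0⊕1⊕1⊕0⊕0⊕1⊕0⊕1⊕0⊕0⊕0⊕1⊕1⊕1⊕0⊕1 = 0
s16: b16⊕b17⊕b18⊕b19⊕b20⊕b21⊕b22⊕b23⊕b24⊕b25⊕b26⊕b27⊕b28⊕b29⊕b30⊕b31 = 0⊕1⊕0⊕0⊕0⊕0⊕1⊕0⊕0⊕0⊕0⊕1⊕1⊕1⊕0⊕1 = 0
Syndrome (s16...s1) = 00000 → position 0 (no error).

0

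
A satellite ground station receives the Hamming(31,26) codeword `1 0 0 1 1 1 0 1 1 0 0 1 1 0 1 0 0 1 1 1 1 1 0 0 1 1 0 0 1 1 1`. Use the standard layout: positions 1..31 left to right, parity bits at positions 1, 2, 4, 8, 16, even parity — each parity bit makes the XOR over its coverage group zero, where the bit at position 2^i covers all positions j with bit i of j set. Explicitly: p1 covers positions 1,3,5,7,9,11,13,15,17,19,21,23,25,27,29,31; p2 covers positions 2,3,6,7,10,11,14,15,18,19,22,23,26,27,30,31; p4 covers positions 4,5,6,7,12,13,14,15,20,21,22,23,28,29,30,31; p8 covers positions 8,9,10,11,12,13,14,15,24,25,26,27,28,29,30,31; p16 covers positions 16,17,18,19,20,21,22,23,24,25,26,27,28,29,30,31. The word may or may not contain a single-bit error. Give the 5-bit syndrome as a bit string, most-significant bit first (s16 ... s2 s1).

00000

s1: b1⊕b3⊕b5⊕b7⊕b9⊕b11⊕b13⊕b15⊕b17⊕b19⊕b21⊕b23⊕b25⊕b27⊕b29⊕b31 = 1⊕0⊕1⊕0⊕1⊕0⊕1⊕1⊕0⊕1⊕1⊕0⊕1⊕0⊕1⊕1 = 0
s2: b2⊕b3⊕b6⊕b7⊕b10⊕b11⊕b14⊕b15⊕b18⊕b19⊕b22⊕b23⊕b26⊕b27⊕b30⊕b31 = 0⊕0⊕1⊕0⊕0⊕0⊕0⊕1⊕1⊕1⊕1⊕0⊕1⊕0⊕1⊕1 = 0
s4: b4⊕b5⊕b6⊕b7⊕b12⊕b13⊕b14⊕b15⊕b20⊕b21⊕b22⊕b23⊕b28⊕b29⊕b30⊕b31 = 1⊕1⊕1⊕0⊕1⊕1⊕0⊕1⊕1⊕1⊕1⊕0⊕0⊕1⊕1⊕1 = 0
s8: b8⊕b9⊕b10⊕b11⊕b12⊕b13⊕b14⊕b15⊕b24⊕b25⊕b26⊕b27⊕b28⊕b29⊕b30⊕b31 = 1⊕1⊕0⊕0⊕1⊕1⊕0⊕1⊕0⊕1⊕1⊕0⊕0⊕1⊕1⊕1 = 0
s16: b16⊕b17⊕b18⊕b19⊕b20⊕b21⊕b22⊕b23⊕b24⊕b25⊕b26⊕b27⊕b28⊕b29⊕b30⊕b31 = 0⊕0⊕1⊕1⊕1⊕1⊕1⊕0⊕0⊕1⊕1⊕0⊕0⊕1⊕1⊕1 = 0
Syndrome (s16...s1) = 00000 → position 0 (no error).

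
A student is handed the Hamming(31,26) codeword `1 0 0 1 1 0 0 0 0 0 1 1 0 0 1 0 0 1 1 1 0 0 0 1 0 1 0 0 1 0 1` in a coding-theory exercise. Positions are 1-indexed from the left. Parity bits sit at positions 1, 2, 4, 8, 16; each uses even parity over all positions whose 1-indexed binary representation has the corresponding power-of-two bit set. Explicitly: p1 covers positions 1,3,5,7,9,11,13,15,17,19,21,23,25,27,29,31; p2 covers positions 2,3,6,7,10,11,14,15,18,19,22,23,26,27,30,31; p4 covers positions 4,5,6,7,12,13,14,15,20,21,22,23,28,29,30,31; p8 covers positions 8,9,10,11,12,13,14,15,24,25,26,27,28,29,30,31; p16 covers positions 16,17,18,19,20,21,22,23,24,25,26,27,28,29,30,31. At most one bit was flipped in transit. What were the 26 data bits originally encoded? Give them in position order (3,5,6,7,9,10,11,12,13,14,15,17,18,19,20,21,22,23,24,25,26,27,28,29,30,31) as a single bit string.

s1: b1⊕b3⊕b5⊕b7⊕b9⊕b11⊕b13⊕b15⊕b17⊕b19⊕b21⊕b23⊕b25⊕b27⊕b29⊕b31 = 1⊕0⊕1⊕0⊕0⊕1⊕0⊕1⊕0⊕1⊕0⊕0⊕0⊕0⊕1⊕1 = 1
s2: b2⊕b3⊕b6⊕b7⊕b10⊕b11⊕b14⊕b15⊕b18⊕b19⊕b22⊕b23⊕b26⊕b27⊕b30⊕b31 = 0⊕0⊕0⊕0⊕0⊕1⊕0⊕1⊕1⊕1⊕0⊕0⊕1⊕0⊕0⊕1 = 0
s4: b4⊕b5⊕b6⊕b7⊕b12⊕b13⊕b14⊕b15⊕b20⊕b21⊕b22⊕b23⊕b28⊕b29⊕b30⊕b31 = 1⊕1⊕0⊕0⊕1⊕0⊕0⊕1⊕1⊕0⊕0⊕0⊕0⊕1⊕0⊕1 = 1
s8: b8⊕b9⊕b10⊕b11⊕b12⊕b13⊕b14⊕b15⊕b24⊕b25⊕b26⊕b27⊕b28⊕b29⊕b30⊕b31 = 0⊕0⊕0⊕1⊕1⊕0⊕0⊕1⊕1⊕0⊕1⊕0⊕0⊕1⊕0⊕1 = 1
s16: b16⊕b17⊕b18⊕b19⊕b20⊕b21⊕b22⊕b23⊕b24⊕b25⊕b26⊕b27⊕b28⊕b29⊕b30⊕b31 = 0⊕0⊕1⊕1⊕1⊕0⊕0⊕0⊕1⊕0⊕1⊕0⊕0⊕1⊕0⊕1 = 1
Syndrome (s16...s1) = 11101 → position 29.
Flip bit 29: corrected codeword = 1001100000110010011100010100001
Data bits at positions 3,5,6,7,9,10,11,12,13,14,15,17,18,19,20,21,22,23,24,25,26,27,28,29,30,31: 01000011001011100010100001

01000011001011100010100001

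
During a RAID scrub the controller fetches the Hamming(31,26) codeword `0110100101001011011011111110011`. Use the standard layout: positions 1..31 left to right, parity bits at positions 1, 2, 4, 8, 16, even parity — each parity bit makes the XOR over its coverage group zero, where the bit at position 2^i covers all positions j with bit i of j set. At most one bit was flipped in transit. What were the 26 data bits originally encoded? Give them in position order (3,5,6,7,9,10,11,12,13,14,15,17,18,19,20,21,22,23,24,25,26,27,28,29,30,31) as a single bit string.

11000100101011011111110011

s1: b1⊕b3⊕b5⊕b7⊕b9⊕b11⊕b13⊕b15⊕b17⊕b19⊕b21⊕b23⊕b25⊕b27⊕b29⊕b31 = 0⊕1⊕1⊕0⊕0⊕0⊕1⊕1⊕0⊕1⊕1⊕1⊕1⊕1⊕0⊕1 = 0
s2: b2⊕b3⊕b6⊕b7⊕b10⊕b11⊕b14⊕b15⊕b18⊕b19⊕b22⊕b23⊕b26⊕b27⊕b30⊕b31 = 1⊕1⊕0⊕0⊕1⊕0⊕0⊕1⊕1⊕1⊕1⊕1⊕1⊕1⊕1⊕1 = 0
s4: b4⊕b5⊕b6⊕b7⊕b12⊕b13⊕b14⊕b15⊕b20⊕b21⊕b22⊕b23⊕b28⊕b29⊕b30⊕b31 = 0⊕1⊕0⊕0⊕0⊕1⊕0⊕1⊕0⊕1⊕1⊕1⊕0⊕0⊕1⊕1 = 0
s8: b8⊕b9⊕b10⊕b11⊕b12⊕b13⊕b14⊕b15⊕b24⊕b25⊕b26⊕b27⊕b28⊕b29⊕b30⊕b31 = 1⊕0⊕1⊕0⊕0⊕1⊕0⊕1⊕1⊕1⊕1⊕1⊕0⊕0⊕1⊕1 = 0
s16: b16⊕b17⊕b18⊕b19⊕b20⊕b21⊕b22⊕b23⊕b24⊕b25⊕b26⊕b27⊕b28⊕b29⊕b30⊕b31 = 1⊕0⊕1⊕1⊕0⊕1⊕1⊕1⊕1⊕1⊕1⊕1⊕0⊕0⊕1⊕1 = 0
Syndrome (s16...s1) = 00000 → position 0 (no error).
No correction needed.
Data bits at positions 3,5,6,7,9,10,11,12,13,14,15,17,18,19,20,21,22,23,24,25,26,27,28,29,30,31: 11000100101011011111110011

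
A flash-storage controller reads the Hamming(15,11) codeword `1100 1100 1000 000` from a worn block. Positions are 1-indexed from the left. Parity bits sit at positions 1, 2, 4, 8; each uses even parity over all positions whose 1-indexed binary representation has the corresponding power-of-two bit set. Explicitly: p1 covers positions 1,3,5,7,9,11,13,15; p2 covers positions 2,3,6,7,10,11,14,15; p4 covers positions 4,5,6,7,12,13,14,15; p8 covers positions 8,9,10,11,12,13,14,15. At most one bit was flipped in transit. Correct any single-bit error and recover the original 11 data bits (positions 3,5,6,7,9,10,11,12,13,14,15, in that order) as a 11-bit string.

01100000000

s1: b1⊕b3⊕b5⊕b7⊕b9⊕b11⊕b13⊕b15 = 1⊕0⊕1⊕0⊕1⊕0⊕0⊕0 = 1
s2: b2⊕b3⊕b6⊕b7⊕b10⊕b11⊕b14⊕b15 = 1⊕0⊕1⊕0⊕0⊕0⊕0⊕0 = 0
s4: b4⊕b5⊕b6⊕b7⊕b12⊕b13⊕b14⊕b15 = 0⊕1⊕1⊕0⊕0⊕0⊕0⊕0 = 0
s8: b8⊕b9⊕b10⊕b11⊕b12⊕b13⊕b14⊕b15 = 0⊕1⊕0⊕0⊕0⊕0⊕0⊕0 = 1
Syndrome (s8...s1) = 1001 → position 9.
Flip bit 9: corrected codeword = 110011000000000
Data bits at positions 3,5,6,7,9,10,11,12,13,14,15: 01100000000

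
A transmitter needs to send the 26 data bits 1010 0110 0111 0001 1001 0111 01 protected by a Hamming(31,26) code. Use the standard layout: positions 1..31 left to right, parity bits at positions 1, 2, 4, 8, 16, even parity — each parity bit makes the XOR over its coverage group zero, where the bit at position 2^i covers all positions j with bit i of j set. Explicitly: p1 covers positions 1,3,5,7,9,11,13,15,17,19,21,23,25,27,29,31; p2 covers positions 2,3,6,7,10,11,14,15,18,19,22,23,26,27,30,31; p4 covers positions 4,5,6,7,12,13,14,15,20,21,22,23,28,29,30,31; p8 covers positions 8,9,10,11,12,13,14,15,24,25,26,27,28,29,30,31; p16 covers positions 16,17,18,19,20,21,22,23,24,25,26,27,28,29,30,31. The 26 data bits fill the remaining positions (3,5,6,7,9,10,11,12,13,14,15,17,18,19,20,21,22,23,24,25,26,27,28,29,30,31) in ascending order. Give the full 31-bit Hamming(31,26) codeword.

1110010101100110100011001011101

Place data bits at non-power-of-two positions: b3=1, b5=0, b6=1, b7=0, b9=0, b10=1, b11=1, b12=0, b13=0, b14=1, b15=1, b17=1, b18=0, b19=0, b20=0, b21=1, b22=1, b23=0, b24=0, b25=1, b26=0, b27=1, b28=1, b29=1, b30=0, b31=1.
p1 = XOR of data positions {3,5,7,9,11,13,15,17,19,21,23,25,27,29,31} = 1⊕0⊕0⊕0⊕1⊕0⊕1⊕1⊕0⊕1⊕0⊕1⊕1⊕1⊕1 = 1
p2 = XOR of data positions {3,6,7,10,11,14,15,18,19,22,23,26,27,30,31} = 1⊕1⊕0⊕1⊕1⊕1⊕1⊕0⊕0⊕1⊕0⊕0⊕1⊕0⊕1 = 1
p4 = XOR of data positions {5,6,7,12,13,14,15,20,21,22,23,28,29,30,31} = 0⊕1⊕0⊕0⊕0⊕1⊕1⊕0⊕1⊕1⊕0⊕1⊕1⊕0⊕1 = 0
p8 = XOR of data positions {9,10,11,12,13,14,15,24,25,26,27,28,29,30,31} = 0⊕1⊕1⊕0⊕0⊕1⊕1⊕0⊕1⊕0⊕1⊕1⊕1⊕0⊕1 = 1
p16 = XOR of data positions {17,18,19,20,21,22,23,24,25,26,27,28,29,30,31} = 1⊕0⊕0⊕0⊕1⊕1⊕0⊕0⊕1⊕0⊕1⊕1⊕1⊕0⊕1 = 0
Codeword b1..b31 = 1110010101100110100011001011101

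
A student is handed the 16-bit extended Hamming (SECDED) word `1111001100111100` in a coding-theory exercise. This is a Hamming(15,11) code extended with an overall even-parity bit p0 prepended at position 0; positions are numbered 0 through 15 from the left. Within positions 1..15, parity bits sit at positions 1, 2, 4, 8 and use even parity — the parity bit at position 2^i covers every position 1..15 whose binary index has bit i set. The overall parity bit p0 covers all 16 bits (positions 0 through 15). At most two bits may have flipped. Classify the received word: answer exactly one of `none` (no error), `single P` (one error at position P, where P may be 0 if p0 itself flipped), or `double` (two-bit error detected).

s1: b1⊕b3⊕b5⊕b7⊕b9⊕b11⊕b13⊕b15 = 1⊕1⊕0⊕1⊕0⊕1⊕1⊕0 = 1
s2: b2⊕b3⊕b6⊕b7⊕b10⊕b11⊕b14⊕b15 = 1⊕1⊕1⊕1⊕1⊕1⊕0⊕0 = 0
s4: b4⊕b5⊕b6⊕b7⊕b12⊕b13⊕b14⊕b15 = 0⊕0⊕1⊕1⊕1⊕1⊕0⊕0 = 0
s8: b8⊕b9⊕b10⊕b11⊕b12⊕b13⊕b14⊕b15 = 0⊕0⊕1⊕1⊕1⊕1⊕0⊕0 = 0
Syndrome (s8...s1) = 0001 → position 1.
Overall parity (XOR of all 16 bits, including p0): 1⊕1⊕1⊕1⊕0⊕0⊕1⊕1⊕0⊕0⊕1⊕1⊕1⊕1⊕0⊕0 = 0
Overall=0, syndrome position=1 → double-bit error detected (uncorrectable).

double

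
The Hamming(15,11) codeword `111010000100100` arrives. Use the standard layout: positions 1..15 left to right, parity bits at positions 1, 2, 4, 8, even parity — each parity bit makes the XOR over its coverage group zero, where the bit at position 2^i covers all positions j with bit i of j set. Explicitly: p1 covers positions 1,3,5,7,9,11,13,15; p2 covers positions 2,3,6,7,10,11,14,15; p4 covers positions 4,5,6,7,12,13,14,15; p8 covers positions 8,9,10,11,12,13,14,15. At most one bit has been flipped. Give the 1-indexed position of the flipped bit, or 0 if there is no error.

2

s1: b1⊕b3⊕b5⊕b7⊕b9⊕b11⊕b13⊕b15 = 1⊕1⊕1⊕0⊕0⊕0⊕1⊕0 = 0
s2: b2⊕b3⊕b6⊕b7⊕b10⊕b11⊕b14⊕b15 = 1⊕1⊕0⊕0⊕1⊕0⊕0⊕0 = 1
s4: b4⊕b5⊕b6⊕b7⊕b12⊕b13⊕b14⊕b15 = 0⊕1⊕0⊕0⊕0⊕1⊕0⊕0 = 0
s8: b8⊕b9⊕b10⊕b11⊕b12⊕b13⊕b14⊕b15 = 0⊕0⊕1⊕0⊕0⊕1⊕0⊕0 = 0
Syndrome (s8...s1) = 0010 → position 2.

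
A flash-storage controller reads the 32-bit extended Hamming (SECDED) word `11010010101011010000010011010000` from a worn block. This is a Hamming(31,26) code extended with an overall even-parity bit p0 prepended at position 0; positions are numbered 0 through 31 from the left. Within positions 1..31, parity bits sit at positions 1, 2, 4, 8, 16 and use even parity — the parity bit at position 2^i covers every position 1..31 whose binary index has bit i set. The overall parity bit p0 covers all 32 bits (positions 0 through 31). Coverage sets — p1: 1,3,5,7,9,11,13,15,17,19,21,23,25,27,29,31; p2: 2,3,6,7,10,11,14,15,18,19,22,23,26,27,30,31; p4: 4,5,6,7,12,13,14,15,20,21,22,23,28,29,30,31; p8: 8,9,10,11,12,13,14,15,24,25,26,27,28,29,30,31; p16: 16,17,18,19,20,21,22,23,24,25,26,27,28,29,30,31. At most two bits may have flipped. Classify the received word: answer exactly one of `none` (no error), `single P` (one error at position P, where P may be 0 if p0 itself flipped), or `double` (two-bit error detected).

single 7

s1: b1⊕b3⊕b5⊕b7⊕b9⊕b11⊕b13⊕b15⊕b17⊕b19⊕b21⊕b23⊕b25⊕b27⊕b29⊕b31 = 1⊕1⊕0⊕0⊕0⊕0⊕1⊕1⊕0⊕0⊕1⊕0⊕1⊕1⊕0⊕0 = 1
s2: b2⊕b3⊕b6⊕b7⊕b10⊕b11⊕b14⊕b15⊕b18⊕b19⊕b22⊕b23⊕b26⊕b27⊕b30⊕b31 = 0⊕1⊕1⊕0⊕1⊕0⊕0⊕1⊕0⊕0⊕0⊕0⊕0⊕1⊕0⊕0 = 1
s4: b4⊕b5⊕b6⊕b7⊕b12⊕b13⊕b14⊕b15⊕b20⊕b21⊕b22⊕b23⊕b28⊕b29⊕b30⊕b31 = 0⊕0⊕1⊕0⊕1⊕1⊕0⊕1⊕0⊕1⊕0⊕0⊕0⊕0⊕0⊕0 = 1
s8: b8⊕b9⊕b10⊕b11⊕b12⊕b13⊕b14⊕b15⊕b24⊕b25⊕b26⊕b27⊕b28⊕b29⊕b30⊕b31 = 1⊕0⊕1⊕0⊕1⊕1⊕0⊕1⊕1⊕1⊕0⊕1⊕0⊕0⊕0⊕0 = 0
s16: b16⊕b17⊕b18⊕b19⊕b20⊕b21⊕b22⊕b23⊕b24⊕b25⊕b26⊕b27⊕b28⊕b29⊕b30⊕b31 = 0⊕0⊕0⊕0⊕0⊕1⊕0⊕0⊕1⊕1⊕0⊕1⊕0⊕0⊕0⊕0 = 0
Syndrome (s16...s1) = 00111 → position 7.
Overall parity (XOR of all 32 bits, including p0): 1⊕1⊕0⊕1⊕0⊕0⊕1⊕0⊕1⊕0⊕1⊕0⊕1⊕1⊕0⊕1⊕0⊕0⊕0⊕0⊕0⊕1⊕0⊕0⊕1⊕1⊕0⊕1⊕0⊕0⊕0⊕0 = 1
Overall=1, syndrome position=7 → single-bit error at position 7.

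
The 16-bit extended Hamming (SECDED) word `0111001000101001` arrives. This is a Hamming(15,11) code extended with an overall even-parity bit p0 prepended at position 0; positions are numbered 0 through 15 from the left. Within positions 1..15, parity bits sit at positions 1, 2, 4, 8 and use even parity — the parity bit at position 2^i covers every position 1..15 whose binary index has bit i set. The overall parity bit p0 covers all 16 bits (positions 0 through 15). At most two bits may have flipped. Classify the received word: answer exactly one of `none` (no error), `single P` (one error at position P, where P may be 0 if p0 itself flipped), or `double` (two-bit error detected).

s1: b1⊕b3⊕b5⊕b7⊕b9⊕b11⊕b13⊕b15 = 1⊕1⊕0⊕0⊕0⊕0⊕0⊕1 = 1
s2: b2⊕b3⊕b6⊕b7⊕b10⊕b11⊕b14⊕b15 = 1⊕1⊕1⊕0⊕1⊕0⊕0⊕1 = 1
s4: b4⊕b5⊕b6⊕b7⊕b12⊕b13⊕b14⊕b15 = 0⊕0⊕1⊕0⊕1⊕0⊕0⊕1 = 1
s8: b8⊕b9⊕b10⊕b11⊕b12⊕b13⊕b14⊕b15 = 0⊕0⊕1⊕0⊕1⊕0⊕0⊕1 = 1
Syndrome (s8...s1) = 1111 → position 15.
Overall parity (XOR of all 16 bits, including p0): 0⊕1⊕1⊕1⊕0⊕0⊕1⊕0⊕0⊕0⊕1⊕0⊕1⊕0⊕0⊕1 = 1
Overall=1, syndrome position=15 → single-bit error at position 15.

single 15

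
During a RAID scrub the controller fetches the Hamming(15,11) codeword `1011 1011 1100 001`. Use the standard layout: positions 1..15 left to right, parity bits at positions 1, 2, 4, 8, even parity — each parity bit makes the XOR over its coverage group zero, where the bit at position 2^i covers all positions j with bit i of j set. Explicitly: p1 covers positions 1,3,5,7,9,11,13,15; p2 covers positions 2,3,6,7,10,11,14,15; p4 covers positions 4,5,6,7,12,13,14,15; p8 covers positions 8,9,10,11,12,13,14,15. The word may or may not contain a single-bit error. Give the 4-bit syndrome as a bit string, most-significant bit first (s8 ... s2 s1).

s1: b1⊕b3⊕b5⊕b7⊕b9⊕b11⊕b13⊕b15 = 1⊕1⊕1⊕1⊕1⊕0⊕0⊕1 = 0
s2: b2⊕b3⊕b6⊕b7⊕b10⊕b11⊕b14⊕b15 = 0⊕1⊕0⊕1⊕1⊕0⊕0⊕1 = 0
s4: b4⊕b5⊕b6⊕b7⊕b12⊕b13⊕b14⊕b15 = 1⊕1⊕0⊕1⊕0⊕0⊕0⊕1 = 0
s8: b8⊕b9⊕b10⊕b11⊕b12⊕b13⊕b14⊕b15 = 1⊕1⊕1⊕0⊕0⊕0⊕0⊕1 = 0
Syndrome (s8...s1) = 0000 → position 0 (no error).

0000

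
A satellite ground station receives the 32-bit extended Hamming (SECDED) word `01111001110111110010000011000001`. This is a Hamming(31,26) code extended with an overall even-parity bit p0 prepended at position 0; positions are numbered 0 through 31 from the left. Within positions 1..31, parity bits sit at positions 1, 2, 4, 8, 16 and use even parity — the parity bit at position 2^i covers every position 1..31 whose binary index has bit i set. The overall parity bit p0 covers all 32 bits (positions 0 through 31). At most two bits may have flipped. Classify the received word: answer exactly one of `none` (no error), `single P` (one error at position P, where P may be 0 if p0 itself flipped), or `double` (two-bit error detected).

s1: b1⊕b3⊕b5⊕b7⊕b9⊕b11⊕b13⊕b15⊕b17⊕b19⊕b21⊕b23⊕b25⊕b27⊕b29⊕b31 = 1⊕1⊕0⊕1⊕1⊕1⊕1⊕1⊕0⊕0⊕0⊕0⊕1⊕0⊕0⊕1 = 1
s2: b2⊕b3⊕b6⊕b7⊕b10⊕b11⊕b14⊕b15⊕b18⊕b19⊕b22⊕b23⊕b26⊕b27⊕b30⊕b31 = 1⊕1⊕0⊕1⊕0⊕1⊕1⊕1⊕1⊕0⊕0⊕0⊕0⊕0⊕0⊕1 = 0
s4: b4⊕b5⊕b6⊕b7⊕b12⊕b13⊕b14⊕b15⊕b20⊕b21⊕b22⊕b23⊕b28⊕b29⊕b30⊕b31 = 1⊕0⊕0⊕1⊕1⊕1⊕1⊕1⊕0⊕0⊕0⊕0⊕0⊕0⊕0⊕1 = 1
s8: b8⊕b9⊕b10⊕b11⊕b12⊕b13⊕b14⊕b15⊕b24⊕b25⊕b26⊕b27⊕b28⊕b29⊕b30⊕b31 = 1⊕1⊕0⊕1⊕1⊕1⊕1⊕1⊕1⊕1⊕0⊕0⊕0⊕0⊕0⊕1 = 0
s16: b16⊕b17⊕b18⊕b19⊕b20⊕b21⊕b22⊕b23⊕b24⊕b25⊕b26⊕b27⊕b28⊕b29⊕b30⊕b31 = 0⊕0⊕1⊕0⊕0⊕0⊕0⊕0⊕1⊕1⊕0⊕0⊕0⊕0⊕0⊕1 = 0
Syndrome (s16...s1) = 00101 → position 5.
Overall parity (XOR of all 32 bits, including p0): 0⊕1⊕1⊕1⊕1⊕0⊕0⊕1⊕1⊕1⊕0⊕1⊕1⊕1⊕1⊕1⊕0⊕0⊕1⊕0⊕0⊕0⊕0⊕0⊕1⊕1⊕0⊕0⊕0⊕0⊕0⊕1 = 0
Overall=0, syndrome position=5 → double-bit error detected (uncorrectable).

double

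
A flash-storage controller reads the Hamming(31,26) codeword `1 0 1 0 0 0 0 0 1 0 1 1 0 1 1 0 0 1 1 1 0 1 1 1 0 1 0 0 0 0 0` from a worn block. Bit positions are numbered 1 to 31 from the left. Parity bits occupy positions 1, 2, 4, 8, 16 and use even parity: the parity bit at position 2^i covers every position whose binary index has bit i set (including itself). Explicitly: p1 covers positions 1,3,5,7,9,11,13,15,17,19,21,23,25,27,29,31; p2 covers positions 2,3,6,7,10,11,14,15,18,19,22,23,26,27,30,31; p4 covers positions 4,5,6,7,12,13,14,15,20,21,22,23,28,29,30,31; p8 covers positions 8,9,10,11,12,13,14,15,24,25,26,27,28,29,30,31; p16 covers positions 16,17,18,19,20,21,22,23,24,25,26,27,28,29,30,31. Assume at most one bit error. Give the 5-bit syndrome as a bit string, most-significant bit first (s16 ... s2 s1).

11011

s1: b1⊕b3⊕b5⊕b7⊕b9⊕b11⊕b13⊕b15⊕b17⊕b19⊕b21⊕b23⊕b25⊕b27⊕b29⊕b31 = 1⊕1⊕0⊕0⊕1⊕1⊕0⊕1⊕0⊕1⊕0⊕1⊕0⊕0⊕0⊕0 = 1
s2: b2⊕b3⊕b6⊕b7⊕b10⊕b11⊕b14⊕b15⊕b18⊕b19⊕b22⊕b23⊕b26⊕b27⊕b30⊕b31 = 0⊕1⊕0⊕0⊕0⊕1⊕1⊕1⊕1⊕1⊕1⊕1⊕1⊕0⊕0⊕0 = 1
s4: b4⊕b5⊕b6⊕b7⊕b12⊕b13⊕b14⊕b15⊕b20⊕b21⊕b22⊕b23⊕b28⊕b29⊕b30⊕b31 = 0⊕0⊕0⊕0⊕1⊕0⊕1⊕1⊕1⊕0⊕1⊕1⊕0⊕0⊕0⊕0 = 0
s8: b8⊕b9⊕b10⊕b11⊕b12⊕b13⊕b14⊕b15⊕b24⊕b25⊕b26⊕b27⊕b28⊕b29⊕b30⊕b31 = 0⊕1⊕0⊕1⊕1⊕0⊕1⊕1⊕1⊕0⊕1⊕0⊕0⊕0⊕0⊕0 = 1
s16: b16⊕b17⊕b18⊕b19⊕b20⊕b21⊕b22⊕b23⊕b24⊕b25⊕b26⊕b27⊕b28⊕b29⊕b30⊕b31 = 0⊕0⊕1⊕1⊕1⊕0⊕1⊕1⊕1⊕0⊕1⊕0⊕0⊕0⊕0⊕0 = 1
Syndrome (s16...s1) = 11011 → position 27.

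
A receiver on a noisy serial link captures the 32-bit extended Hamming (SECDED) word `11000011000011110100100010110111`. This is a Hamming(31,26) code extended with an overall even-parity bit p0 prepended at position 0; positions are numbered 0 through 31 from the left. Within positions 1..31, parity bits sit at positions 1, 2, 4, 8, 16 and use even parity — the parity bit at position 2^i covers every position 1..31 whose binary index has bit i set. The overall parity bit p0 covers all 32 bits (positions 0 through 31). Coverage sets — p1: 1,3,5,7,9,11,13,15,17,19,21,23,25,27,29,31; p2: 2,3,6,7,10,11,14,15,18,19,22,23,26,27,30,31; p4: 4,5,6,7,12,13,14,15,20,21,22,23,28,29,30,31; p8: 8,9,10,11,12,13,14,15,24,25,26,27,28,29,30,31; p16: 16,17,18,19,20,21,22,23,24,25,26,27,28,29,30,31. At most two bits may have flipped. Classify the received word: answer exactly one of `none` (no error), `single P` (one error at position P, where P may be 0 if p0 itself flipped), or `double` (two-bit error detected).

s1: b1⊕b3⊕b5⊕b7⊕b9⊕b11⊕b13⊕b15⊕b17⊕b19⊕b21⊕b23⊕b25⊕b27⊕b29⊕b31 = 1⊕0⊕0⊕1⊕0⊕0⊕1⊕1⊕1⊕0⊕0⊕0⊕0⊕1⊕1⊕1 = 0
s2: b2⊕b3⊕b6⊕b7⊕b10⊕b11⊕b14⊕b15⊕b18⊕b19⊕b22⊕b23⊕b26⊕b27⊕b30⊕b31 = 0⊕0⊕1⊕1⊕0⊕0⊕1⊕1⊕0⊕0⊕0⊕0⊕1⊕1⊕1⊕1 = 0
s4: b4⊕b5⊕b6⊕b7⊕b12⊕b13⊕b14⊕b15⊕b20⊕b21⊕b22⊕b23⊕b28⊕b29⊕b30⊕b31 = 0⊕0⊕1⊕1⊕1⊕1⊕1⊕1⊕1⊕0⊕0⊕0⊕0⊕1⊕1⊕1 = 0
s8: b8⊕b9⊕b10⊕b11⊕b12⊕b13⊕b14⊕b15⊕b24⊕b25⊕b26⊕b27⊕b28⊕b29⊕b30⊕b31 = 0⊕0⊕0⊕0⊕1⊕1⊕1⊕1⊕1⊕0⊕1⊕1⊕0⊕1⊕1⊕1 = 0
s16: b16⊕b17⊕b18⊕b19⊕b20⊕b21⊕b22⊕b23⊕b24⊕b25⊕b26⊕b27⊕b28⊕b29⊕b30⊕b31 = 0⊕1⊕0⊕0⊕1⊕0⊕0⊕0⊕1⊕0⊕1⊕1⊕0⊕1⊕1⊕1 = 0
Syndrome (s16...s1) = 00000 → position 0 (no error).
Overall parity (XOR of all 32 bits, including p0): 1⊕1⊕0⊕0⊕0⊕0⊕1⊕1⊕0⊕0⊕0⊕0⊕1⊕1⊕1⊕1⊕0⊕1⊕0⊕0⊕1⊕0⊕0⊕0⊕1⊕0⊕1⊕1⊕0⊕1⊕1⊕1 = 0
Overall=0, syndrome position=0 → no error.

none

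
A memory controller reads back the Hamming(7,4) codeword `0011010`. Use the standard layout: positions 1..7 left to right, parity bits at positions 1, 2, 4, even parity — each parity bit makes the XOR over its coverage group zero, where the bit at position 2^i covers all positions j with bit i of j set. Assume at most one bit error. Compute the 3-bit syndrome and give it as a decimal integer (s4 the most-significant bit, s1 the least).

s1: b1⊕b3⊕b5⊕b7 = 0⊕1⊕0⊕0 = 1
s2: b2⊕b3⊕b6⊕b7 = 0⊕1⊕1⊕0 = 0
s4: b4⊕b5⊕b6⊕b7 = 1⊕0⊕1⊕0 = 0
Syndrome (s4...s1) = 001 → position 1.

1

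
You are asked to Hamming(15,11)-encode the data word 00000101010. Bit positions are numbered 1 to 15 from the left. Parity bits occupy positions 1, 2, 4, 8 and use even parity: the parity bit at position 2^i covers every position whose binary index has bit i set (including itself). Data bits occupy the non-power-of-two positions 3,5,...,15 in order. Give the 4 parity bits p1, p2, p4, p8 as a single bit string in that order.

0001

Place data bits at non-power-of-two positions: b3=0, b5=0, b6=0, b7=0, b9=0, b10=1, b11=0, b12=1, b13=0, b14=1, b15=0.
p1 = XOR of data positions {3,5,7,9,11,13,15} = 0⊕0⊕0⊕0⊕0⊕0⊕0 = 0
p2 = XOR of data positions {3,6,7,10,11,14,15} = 0⊕0⊕0⊕1⊕0⊕1⊕0 = 0
p4 = XOR of data positions {5,6,7,12,13,14,15} = 0⊕0⊕0⊕1⊕0⊕1⊕0 = 0
p8 = XOR of data positions {9,10,11,12,13,14,15} = 0⊕1⊕0⊕1⊕0⊕1⊕0 = 1
Parity bits p1,p2,p4,p8 = 0001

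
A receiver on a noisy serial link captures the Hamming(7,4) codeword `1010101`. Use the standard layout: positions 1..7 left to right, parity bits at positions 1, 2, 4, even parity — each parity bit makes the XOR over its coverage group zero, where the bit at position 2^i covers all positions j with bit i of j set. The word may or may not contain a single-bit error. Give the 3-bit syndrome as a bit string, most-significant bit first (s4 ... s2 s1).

s1: b1⊕b3⊕b5⊕b7 = 1⊕1⊕1⊕1 = 0
s2: b2⊕b3⊕b6⊕b7 = 0⊕1⊕0⊕1 = 0
s4: b4⊕b5⊕b6⊕b7 = 0⊕1⊕0⊕1 = 0
Syndrome (s4...s1) = 000 → position 0 (no error).

000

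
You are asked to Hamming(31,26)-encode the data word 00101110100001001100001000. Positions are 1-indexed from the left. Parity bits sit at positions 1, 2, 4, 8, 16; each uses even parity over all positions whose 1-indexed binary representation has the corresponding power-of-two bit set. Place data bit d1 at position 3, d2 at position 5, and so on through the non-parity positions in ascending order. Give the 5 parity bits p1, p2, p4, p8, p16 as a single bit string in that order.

10110

Place data bits at non-power-of-two positions: b3=0, b5=0, b6=1, b7=0, b9=1, b10=1, b11=1, b12=0, b13=1, b14=0, b15=0, b17=0, b18=0, b19=1, b20=0, b21=0, b22=1, b23=1, b24=0, b25=0, b26=0, b27=0, b28=1, b29=0, b30=0, b31=0.
p1 = XOR of data positions {3,5,7,9,11,13,15,17,19,21,23,25,27,29,31} = 0⊕0⊕0⊕1⊕1⊕1⊕0⊕0⊕1⊕0⊕1⊕0⊕0⊕0⊕0 = 1
p2 = XOR of data positions {3,6,7,10,11,14,15,18,19,22,23,26,27,30,31} = 0⊕1⊕0⊕1⊕1⊕0⊕0⊕0⊕1⊕1⊕1⊕0⊕0⊕0⊕0 = 0
p4 = XOR of data positions {5,6,7,12,13,14,15,20,21,22,23,28,29,30,31} = 0⊕1⊕0⊕0⊕1⊕0⊕0⊕0⊕0⊕1⊕1⊕1⊕0⊕0⊕0 = 1
p8 = XOR of data positions {9,10,11,12,13,14,15,24,25,26,27,28,29,30,31} = 1⊕1⊕1⊕0⊕1⊕0⊕0⊕0⊕0⊕0⊕0⊕1⊕0⊕0⊕0 = 1
p16 = XOR of data positions {17,18,19,20,21,22,23,24,25,26,27,28,29,30,31} = 0⊕0⊕1⊕0⊕0⊕1⊕1⊕0⊕0⊕0⊕0⊕1⊕0⊕0⊕0 = 0
Parity bits p1,p2,p4,p8,p16 = 10110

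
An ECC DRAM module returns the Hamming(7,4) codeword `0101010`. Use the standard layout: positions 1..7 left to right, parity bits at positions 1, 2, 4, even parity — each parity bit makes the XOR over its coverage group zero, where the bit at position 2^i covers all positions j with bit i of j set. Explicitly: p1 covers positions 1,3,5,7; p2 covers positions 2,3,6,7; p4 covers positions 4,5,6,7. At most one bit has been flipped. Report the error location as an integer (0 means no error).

0

s1: b1⊕b3⊕b5⊕b7 = 0⊕0⊕0⊕0 = 0
s2: b2⊕b3⊕b6⊕b7 = 1⊕0⊕1⊕0 = 0
s4: b4⊕b5⊕b6⊕b7 = 1⊕0⊕1⊕0 = 0
Syndrome (s4...s1) = 000 → position 0 (no error).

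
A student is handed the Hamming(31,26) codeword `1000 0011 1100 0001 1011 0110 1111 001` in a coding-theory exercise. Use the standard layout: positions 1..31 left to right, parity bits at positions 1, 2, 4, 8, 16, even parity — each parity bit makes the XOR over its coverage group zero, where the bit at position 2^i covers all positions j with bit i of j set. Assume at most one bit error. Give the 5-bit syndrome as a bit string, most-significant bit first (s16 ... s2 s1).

s1: b1⊕b3⊕b5⊕b7⊕b9⊕b11⊕b13⊕b15⊕b17⊕b19⊕b21⊕b23⊕b25⊕b27⊕b29⊕b31 = 1⊕0⊕0⊕1⊕1⊕0⊕0⊕0⊕1⊕1⊕0⊕1⊕1⊕1⊕0⊕1 = 1
s2: b2⊕b3⊕b6⊕b7⊕b10⊕b11⊕b14⊕b15⊕b18⊕b19⊕b22⊕b23⊕b26⊕b27⊕b30⊕b31 = 0⊕0⊕0⊕1⊕1⊕0⊕0⊕0⊕0⊕1⊕1⊕1⊕1⊕1⊕0⊕1 = 0
s4: b4⊕b5⊕b6⊕b7⊕b12⊕b13⊕b14⊕b15⊕b20⊕b21⊕b22⊕b23⊕b28⊕b29⊕b30⊕b31 = 0⊕0⊕0⊕1⊕0⊕0⊕0⊕0⊕1⊕0⊕1⊕1⊕1⊕0⊕0⊕1 = 0
s8: b8⊕b9⊕b10⊕b11⊕b12⊕b13⊕b14⊕b15⊕b24⊕b25⊕b26⊕b27⊕b28⊕b29⊕b30⊕b31 = 1⊕1⊕1⊕0⊕0⊕0⊕0⊕0⊕0⊕1⊕1⊕1⊕1⊕0⊕0⊕1 = 0
s16: b16⊕b17⊕b18⊕b19⊕b20⊕b21⊕b22⊕b23⊕b24⊕b25⊕b26⊕b27⊕b28⊕b29⊕b30⊕b31 = 1⊕1⊕0⊕1⊕1⊕0⊕1⊕1⊕0⊕1⊕1⊕1⊕1⊕0⊕0⊕1 = 1
Syndrome (s16...s1) = 10001 → position 17.

10001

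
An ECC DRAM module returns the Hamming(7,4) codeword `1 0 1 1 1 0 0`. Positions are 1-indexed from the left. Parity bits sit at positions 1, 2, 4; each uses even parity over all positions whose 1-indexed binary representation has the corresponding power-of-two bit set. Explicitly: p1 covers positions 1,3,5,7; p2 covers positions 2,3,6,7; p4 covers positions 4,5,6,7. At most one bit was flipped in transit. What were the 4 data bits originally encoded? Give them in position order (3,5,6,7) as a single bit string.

0100

s1: b1⊕b3⊕b5⊕b7 = 1⊕1⊕1⊕0 = 1
s2: b2⊕b3⊕b6⊕b7 = 0⊕1⊕0⊕0 = 1
s4: b4⊕b5⊕b6⊕b7 = 1⊕1⊕0⊕0 = 0
Syndrome (s4...s1) = 011 → position 3.
Flip bit 3: corrected codeword = 1001100
Data bits at positions 3,5,6,7: 0100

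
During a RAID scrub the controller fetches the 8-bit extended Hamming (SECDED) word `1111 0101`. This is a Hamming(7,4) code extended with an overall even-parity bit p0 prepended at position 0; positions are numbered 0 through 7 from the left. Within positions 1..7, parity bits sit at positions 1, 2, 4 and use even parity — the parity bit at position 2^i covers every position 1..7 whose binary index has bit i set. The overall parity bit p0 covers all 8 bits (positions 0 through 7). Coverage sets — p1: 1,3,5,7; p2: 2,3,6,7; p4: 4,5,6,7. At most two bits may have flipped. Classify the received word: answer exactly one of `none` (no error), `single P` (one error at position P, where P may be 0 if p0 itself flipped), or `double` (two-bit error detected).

s1: b1⊕b3⊕b5⊕b7 = 1⊕1⊕1⊕1 = 0
s2: b2⊕b3⊕b6⊕b7 = 1⊕1⊕0⊕1 = 1
s4: b4⊕b5⊕b6⊕b7 = 0⊕1⊕0⊕1 = 0
Syndrome (s4...s1) = 010 → position 2.
Overall parity (XOR of all 8 bits, including p0): 1⊕1⊕1⊕1⊕0⊕1⊕0⊕1 = 0
Overall=0, syndrome position=2 → double-bit error detected (uncorrectable).

double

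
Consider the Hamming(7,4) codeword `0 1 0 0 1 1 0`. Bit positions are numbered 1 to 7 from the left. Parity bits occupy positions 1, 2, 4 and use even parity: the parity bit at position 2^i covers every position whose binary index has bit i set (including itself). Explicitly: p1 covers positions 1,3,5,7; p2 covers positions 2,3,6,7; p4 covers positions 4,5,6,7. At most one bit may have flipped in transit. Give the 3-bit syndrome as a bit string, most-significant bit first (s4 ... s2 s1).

001

s1: b1⊕b3⊕b5⊕b7 = 0⊕0⊕1⊕0 = 1
s2: b2⊕b3⊕b6⊕b7 = 1⊕0⊕1⊕0 = 0
s4: b4⊕b5⊕b6⊕b7 = 0⊕1⊕1⊕0 = 0
Syndrome (s4...s1) = 001 → position 1.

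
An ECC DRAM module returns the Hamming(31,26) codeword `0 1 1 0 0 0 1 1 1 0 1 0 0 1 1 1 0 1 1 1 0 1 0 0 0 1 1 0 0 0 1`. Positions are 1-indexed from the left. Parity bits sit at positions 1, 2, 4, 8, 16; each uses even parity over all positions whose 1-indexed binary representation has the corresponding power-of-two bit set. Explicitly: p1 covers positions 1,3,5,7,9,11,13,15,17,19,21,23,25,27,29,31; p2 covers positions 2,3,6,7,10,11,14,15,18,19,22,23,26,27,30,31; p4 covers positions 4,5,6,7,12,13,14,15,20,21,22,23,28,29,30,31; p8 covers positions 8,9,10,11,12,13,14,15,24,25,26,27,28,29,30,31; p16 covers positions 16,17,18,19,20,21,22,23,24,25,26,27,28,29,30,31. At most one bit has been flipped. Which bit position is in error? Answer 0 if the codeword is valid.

s1: b1⊕b3⊕b5⊕b7⊕b9⊕b11⊕b13⊕b15⊕b17⊕b19⊕b21⊕b23⊕b25⊕b27⊕b29⊕b31 = 0⊕1⊕0⊕1⊕1⊕1⊕0⊕1⊕0⊕1⊕0⊕0⊕0⊕1⊕0⊕1 = 0
s2: b2⊕b3⊕b6⊕b7⊕b10⊕b11⊕b14⊕b15⊕b18⊕b19⊕b22⊕b23⊕b26⊕b27⊕b30⊕b31 = 1⊕1⊕0⊕1⊕0⊕1⊕1⊕1⊕1⊕1⊕1⊕0⊕1⊕1⊕0⊕1 = 0
s4: b4⊕b5⊕b6⊕b7⊕b12⊕b13⊕b14⊕b15⊕b20⊕b21⊕b22⊕b23⊕b28⊕b29⊕b30⊕b31 = 0⊕0⊕0⊕1⊕0⊕0⊕1⊕1⊕1⊕0⊕1⊕0⊕0⊕0⊕0⊕1 = 0
s8: b8⊕b9⊕b10⊕b11⊕b12⊕b13⊕b14⊕b15⊕b24⊕b25⊕b26⊕b27⊕b28⊕b29⊕b30⊕b31 = 1⊕1⊕0⊕1⊕0⊕0⊕1⊕1⊕0⊕0⊕1⊕1⊕0⊕0⊕0⊕1 = 0
s16: b16⊕b17⊕b18⊕b19⊕b20⊕b21⊕b22⊕b23⊕b24⊕b25⊕b26⊕b27⊕b28⊕b29⊕b30⊕b31 = 1⊕0⊕1⊕1⊕1⊕0⊕1⊕0⊕0⊕0⊕1⊕1⊕0⊕0⊕0⊕1 = 0
Syndrome (s16...s1) = 00000 → position 0 (no error).

0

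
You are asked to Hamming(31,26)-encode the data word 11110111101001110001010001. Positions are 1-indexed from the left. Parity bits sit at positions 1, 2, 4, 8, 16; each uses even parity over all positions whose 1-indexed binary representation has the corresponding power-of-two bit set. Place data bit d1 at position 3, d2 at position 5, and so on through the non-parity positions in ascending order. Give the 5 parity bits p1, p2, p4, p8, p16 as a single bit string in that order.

11100

Place data bits at non-power-of-two positions: b3=1, b5=1, b6=1, b7=1, b9=0, b10=1, b11=1, b12=1, b13=1, b14=0, b15=1, b17=0, b18=0, b19=1, b20=1, b21=1, b22=0, b23=0, b24=0, b25=1, b26=0, b27=1, b28=0, b29=0, b30=0, b31=1.
p1 = XOR of data positions {3,5,7,9,11,13,15,17,19,21,23,25,27,29,31} = 1⊕1⊕1⊕0⊕1⊕1⊕1⊕0⊕1⊕1⊕0⊕1⊕1⊕0⊕1 = 1
p2 = XOR of data positions {3,6,7,10,11,14,15,18,19,22,23,26,27,30,31} = 1⊕1⊕1⊕1⊕1⊕0⊕1⊕0⊕1⊕0⊕0⊕0⊕1⊕0⊕1 = 1
p4 = XOR of data positions {5,6,7,12,13,14,15,20,21,22,23,28,29,30,31} = 1⊕1⊕1⊕1⊕1⊕0⊕1⊕1⊕1⊕0⊕0⊕0⊕0⊕0⊕1 = 1
p8 = XOR of data positions {9,10,11,12,13,14,15,24,25,26,27,28,29,30,31} = 0⊕1⊕1⊕1⊕1⊕0⊕1⊕0⊕1⊕0⊕1⊕0⊕0⊕0⊕1 = 0
p16 = XOR of data positions {17,18,19,20,21,22,23,24,25,26,27,28,29,30,31} = 0⊕0⊕1⊕1⊕1⊕0⊕0⊕0⊕1⊕0⊕1⊕0⊕0⊕0⊕1 = 0
Parity bits p1,p2,p4,p8,p16 = 11100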